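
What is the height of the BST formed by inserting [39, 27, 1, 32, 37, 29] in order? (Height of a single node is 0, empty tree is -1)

Insertion order: [39, 27, 1, 32, 37, 29]
Tree (level-order array): [39, 27, None, 1, 32, None, None, 29, 37]
Compute height bottom-up (empty subtree = -1):
  height(1) = 1 + max(-1, -1) = 0
  height(29) = 1 + max(-1, -1) = 0
  height(37) = 1 + max(-1, -1) = 0
  height(32) = 1 + max(0, 0) = 1
  height(27) = 1 + max(0, 1) = 2
  height(39) = 1 + max(2, -1) = 3
Height = 3


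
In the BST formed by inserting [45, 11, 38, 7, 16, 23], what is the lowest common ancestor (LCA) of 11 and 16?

Tree insertion order: [45, 11, 38, 7, 16, 23]
Tree (level-order array): [45, 11, None, 7, 38, None, None, 16, None, None, 23]
In a BST, the LCA of p=11, q=16 is the first node v on the
root-to-leaf path with p <= v <= q (go left if both < v, right if both > v).
Walk from root:
  at 45: both 11 and 16 < 45, go left
  at 11: 11 <= 11 <= 16, this is the LCA
LCA = 11


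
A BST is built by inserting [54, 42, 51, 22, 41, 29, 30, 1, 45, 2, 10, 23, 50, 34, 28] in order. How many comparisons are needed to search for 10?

Search path for 10: 54 -> 42 -> 22 -> 1 -> 2 -> 10
Found: True
Comparisons: 6


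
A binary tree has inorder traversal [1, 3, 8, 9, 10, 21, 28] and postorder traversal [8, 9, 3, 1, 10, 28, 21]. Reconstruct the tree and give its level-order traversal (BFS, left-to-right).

Inorder:   [1, 3, 8, 9, 10, 21, 28]
Postorder: [8, 9, 3, 1, 10, 28, 21]
Algorithm: postorder visits root last, so walk postorder right-to-left;
each value is the root of the current inorder slice — split it at that
value, recurse on the right subtree first, then the left.
Recursive splits:
  root=21; inorder splits into left=[1, 3, 8, 9, 10], right=[28]
  root=28; inorder splits into left=[], right=[]
  root=10; inorder splits into left=[1, 3, 8, 9], right=[]
  root=1; inorder splits into left=[], right=[3, 8, 9]
  root=3; inorder splits into left=[], right=[8, 9]
  root=9; inorder splits into left=[8], right=[]
  root=8; inorder splits into left=[], right=[]
Reconstructed level-order: [21, 10, 28, 1, 3, 9, 8]


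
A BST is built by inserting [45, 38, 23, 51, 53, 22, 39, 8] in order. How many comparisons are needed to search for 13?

Search path for 13: 45 -> 38 -> 23 -> 22 -> 8
Found: False
Comparisons: 5


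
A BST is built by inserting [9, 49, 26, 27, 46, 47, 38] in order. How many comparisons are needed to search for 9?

Search path for 9: 9
Found: True
Comparisons: 1


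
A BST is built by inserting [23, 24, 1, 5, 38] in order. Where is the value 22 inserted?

Starting tree (level order): [23, 1, 24, None, 5, None, 38]
Insertion path: 23 -> 1 -> 5
Result: insert 22 as right child of 5
Final tree (level order): [23, 1, 24, None, 5, None, 38, None, 22]


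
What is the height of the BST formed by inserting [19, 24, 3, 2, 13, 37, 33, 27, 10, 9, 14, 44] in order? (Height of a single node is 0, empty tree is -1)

Insertion order: [19, 24, 3, 2, 13, 37, 33, 27, 10, 9, 14, 44]
Tree (level-order array): [19, 3, 24, 2, 13, None, 37, None, None, 10, 14, 33, 44, 9, None, None, None, 27]
Compute height bottom-up (empty subtree = -1):
  height(2) = 1 + max(-1, -1) = 0
  height(9) = 1 + max(-1, -1) = 0
  height(10) = 1 + max(0, -1) = 1
  height(14) = 1 + max(-1, -1) = 0
  height(13) = 1 + max(1, 0) = 2
  height(3) = 1 + max(0, 2) = 3
  height(27) = 1 + max(-1, -1) = 0
  height(33) = 1 + max(0, -1) = 1
  height(44) = 1 + max(-1, -1) = 0
  height(37) = 1 + max(1, 0) = 2
  height(24) = 1 + max(-1, 2) = 3
  height(19) = 1 + max(3, 3) = 4
Height = 4


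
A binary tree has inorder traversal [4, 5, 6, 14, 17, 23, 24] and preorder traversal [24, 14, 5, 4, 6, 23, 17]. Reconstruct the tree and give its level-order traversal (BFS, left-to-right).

Inorder:  [4, 5, 6, 14, 17, 23, 24]
Preorder: [24, 14, 5, 4, 6, 23, 17]
Algorithm: preorder visits root first, so consume preorder in order;
for each root, split the current inorder slice at that value into
left-subtree inorder and right-subtree inorder, then recurse.
Recursive splits:
  root=24; inorder splits into left=[4, 5, 6, 14, 17, 23], right=[]
  root=14; inorder splits into left=[4, 5, 6], right=[17, 23]
  root=5; inorder splits into left=[4], right=[6]
  root=4; inorder splits into left=[], right=[]
  root=6; inorder splits into left=[], right=[]
  root=23; inorder splits into left=[17], right=[]
  root=17; inorder splits into left=[], right=[]
Reconstructed level-order: [24, 14, 5, 23, 4, 6, 17]


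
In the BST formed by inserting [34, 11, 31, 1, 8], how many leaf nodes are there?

Tree built from: [34, 11, 31, 1, 8]
Tree (level-order array): [34, 11, None, 1, 31, None, 8]
Rule: A leaf has 0 children.
Per-node child counts:
  node 34: 1 child(ren)
  node 11: 2 child(ren)
  node 1: 1 child(ren)
  node 8: 0 child(ren)
  node 31: 0 child(ren)
Matching nodes: [8, 31]
Count of leaf nodes: 2


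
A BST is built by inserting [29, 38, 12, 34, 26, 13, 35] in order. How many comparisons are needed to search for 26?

Search path for 26: 29 -> 12 -> 26
Found: True
Comparisons: 3


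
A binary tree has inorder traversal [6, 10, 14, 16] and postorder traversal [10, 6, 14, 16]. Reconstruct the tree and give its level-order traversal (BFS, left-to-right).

Inorder:   [6, 10, 14, 16]
Postorder: [10, 6, 14, 16]
Algorithm: postorder visits root last, so walk postorder right-to-left;
each value is the root of the current inorder slice — split it at that
value, recurse on the right subtree first, then the left.
Recursive splits:
  root=16; inorder splits into left=[6, 10, 14], right=[]
  root=14; inorder splits into left=[6, 10], right=[]
  root=6; inorder splits into left=[], right=[10]
  root=10; inorder splits into left=[], right=[]
Reconstructed level-order: [16, 14, 6, 10]


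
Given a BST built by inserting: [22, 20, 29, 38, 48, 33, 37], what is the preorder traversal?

Tree insertion order: [22, 20, 29, 38, 48, 33, 37]
Tree (level-order array): [22, 20, 29, None, None, None, 38, 33, 48, None, 37]
Preorder traversal: [22, 20, 29, 38, 33, 37, 48]


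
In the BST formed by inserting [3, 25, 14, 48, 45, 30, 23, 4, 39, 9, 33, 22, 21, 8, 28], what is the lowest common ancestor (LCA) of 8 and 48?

Tree insertion order: [3, 25, 14, 48, 45, 30, 23, 4, 39, 9, 33, 22, 21, 8, 28]
Tree (level-order array): [3, None, 25, 14, 48, 4, 23, 45, None, None, 9, 22, None, 30, None, 8, None, 21, None, 28, 39, None, None, None, None, None, None, 33]
In a BST, the LCA of p=8, q=48 is the first node v on the
root-to-leaf path with p <= v <= q (go left if both < v, right if both > v).
Walk from root:
  at 3: both 8 and 48 > 3, go right
  at 25: 8 <= 25 <= 48, this is the LCA
LCA = 25


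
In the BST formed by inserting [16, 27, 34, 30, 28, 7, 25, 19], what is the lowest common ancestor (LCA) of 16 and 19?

Tree insertion order: [16, 27, 34, 30, 28, 7, 25, 19]
Tree (level-order array): [16, 7, 27, None, None, 25, 34, 19, None, 30, None, None, None, 28]
In a BST, the LCA of p=16, q=19 is the first node v on the
root-to-leaf path with p <= v <= q (go left if both < v, right if both > v).
Walk from root:
  at 16: 16 <= 16 <= 19, this is the LCA
LCA = 16


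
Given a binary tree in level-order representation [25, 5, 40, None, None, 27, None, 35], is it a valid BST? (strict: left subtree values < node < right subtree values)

Level-order array: [25, 5, 40, None, None, 27, None, 35]
Validate using subtree bounds (lo, hi): at each node, require lo < value < hi,
then recurse left with hi=value and right with lo=value.
Preorder trace (stopping at first violation):
  at node 25 with bounds (-inf, +inf): OK
  at node 5 with bounds (-inf, 25): OK
  at node 40 with bounds (25, +inf): OK
  at node 27 with bounds (25, 40): OK
  at node 35 with bounds (25, 27): VIOLATION
Node 35 violates its bound: not (25 < 35 < 27).
Result: Not a valid BST


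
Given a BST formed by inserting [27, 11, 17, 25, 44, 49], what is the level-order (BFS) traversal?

Tree insertion order: [27, 11, 17, 25, 44, 49]
Tree (level-order array): [27, 11, 44, None, 17, None, 49, None, 25]
BFS from the root, enqueuing left then right child of each popped node:
  queue [27] -> pop 27, enqueue [11, 44], visited so far: [27]
  queue [11, 44] -> pop 11, enqueue [17], visited so far: [27, 11]
  queue [44, 17] -> pop 44, enqueue [49], visited so far: [27, 11, 44]
  queue [17, 49] -> pop 17, enqueue [25], visited so far: [27, 11, 44, 17]
  queue [49, 25] -> pop 49, enqueue [none], visited so far: [27, 11, 44, 17, 49]
  queue [25] -> pop 25, enqueue [none], visited so far: [27, 11, 44, 17, 49, 25]
Result: [27, 11, 44, 17, 49, 25]


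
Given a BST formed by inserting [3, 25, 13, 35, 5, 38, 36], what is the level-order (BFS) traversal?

Tree insertion order: [3, 25, 13, 35, 5, 38, 36]
Tree (level-order array): [3, None, 25, 13, 35, 5, None, None, 38, None, None, 36]
BFS from the root, enqueuing left then right child of each popped node:
  queue [3] -> pop 3, enqueue [25], visited so far: [3]
  queue [25] -> pop 25, enqueue [13, 35], visited so far: [3, 25]
  queue [13, 35] -> pop 13, enqueue [5], visited so far: [3, 25, 13]
  queue [35, 5] -> pop 35, enqueue [38], visited so far: [3, 25, 13, 35]
  queue [5, 38] -> pop 5, enqueue [none], visited so far: [3, 25, 13, 35, 5]
  queue [38] -> pop 38, enqueue [36], visited so far: [3, 25, 13, 35, 5, 38]
  queue [36] -> pop 36, enqueue [none], visited so far: [3, 25, 13, 35, 5, 38, 36]
Result: [3, 25, 13, 35, 5, 38, 36]


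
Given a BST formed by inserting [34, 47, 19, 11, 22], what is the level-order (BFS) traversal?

Tree insertion order: [34, 47, 19, 11, 22]
Tree (level-order array): [34, 19, 47, 11, 22]
BFS from the root, enqueuing left then right child of each popped node:
  queue [34] -> pop 34, enqueue [19, 47], visited so far: [34]
  queue [19, 47] -> pop 19, enqueue [11, 22], visited so far: [34, 19]
  queue [47, 11, 22] -> pop 47, enqueue [none], visited so far: [34, 19, 47]
  queue [11, 22] -> pop 11, enqueue [none], visited so far: [34, 19, 47, 11]
  queue [22] -> pop 22, enqueue [none], visited so far: [34, 19, 47, 11, 22]
Result: [34, 19, 47, 11, 22]


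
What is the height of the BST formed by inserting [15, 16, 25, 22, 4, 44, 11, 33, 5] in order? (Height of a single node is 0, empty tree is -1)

Insertion order: [15, 16, 25, 22, 4, 44, 11, 33, 5]
Tree (level-order array): [15, 4, 16, None, 11, None, 25, 5, None, 22, 44, None, None, None, None, 33]
Compute height bottom-up (empty subtree = -1):
  height(5) = 1 + max(-1, -1) = 0
  height(11) = 1 + max(0, -1) = 1
  height(4) = 1 + max(-1, 1) = 2
  height(22) = 1 + max(-1, -1) = 0
  height(33) = 1 + max(-1, -1) = 0
  height(44) = 1 + max(0, -1) = 1
  height(25) = 1 + max(0, 1) = 2
  height(16) = 1 + max(-1, 2) = 3
  height(15) = 1 + max(2, 3) = 4
Height = 4


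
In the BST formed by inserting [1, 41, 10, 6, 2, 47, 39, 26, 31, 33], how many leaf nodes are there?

Tree built from: [1, 41, 10, 6, 2, 47, 39, 26, 31, 33]
Tree (level-order array): [1, None, 41, 10, 47, 6, 39, None, None, 2, None, 26, None, None, None, None, 31, None, 33]
Rule: A leaf has 0 children.
Per-node child counts:
  node 1: 1 child(ren)
  node 41: 2 child(ren)
  node 10: 2 child(ren)
  node 6: 1 child(ren)
  node 2: 0 child(ren)
  node 39: 1 child(ren)
  node 26: 1 child(ren)
  node 31: 1 child(ren)
  node 33: 0 child(ren)
  node 47: 0 child(ren)
Matching nodes: [2, 33, 47]
Count of leaf nodes: 3


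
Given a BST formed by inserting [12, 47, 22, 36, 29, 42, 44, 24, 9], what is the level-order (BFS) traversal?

Tree insertion order: [12, 47, 22, 36, 29, 42, 44, 24, 9]
Tree (level-order array): [12, 9, 47, None, None, 22, None, None, 36, 29, 42, 24, None, None, 44]
BFS from the root, enqueuing left then right child of each popped node:
  queue [12] -> pop 12, enqueue [9, 47], visited so far: [12]
  queue [9, 47] -> pop 9, enqueue [none], visited so far: [12, 9]
  queue [47] -> pop 47, enqueue [22], visited so far: [12, 9, 47]
  queue [22] -> pop 22, enqueue [36], visited so far: [12, 9, 47, 22]
  queue [36] -> pop 36, enqueue [29, 42], visited so far: [12, 9, 47, 22, 36]
  queue [29, 42] -> pop 29, enqueue [24], visited so far: [12, 9, 47, 22, 36, 29]
  queue [42, 24] -> pop 42, enqueue [44], visited so far: [12, 9, 47, 22, 36, 29, 42]
  queue [24, 44] -> pop 24, enqueue [none], visited so far: [12, 9, 47, 22, 36, 29, 42, 24]
  queue [44] -> pop 44, enqueue [none], visited so far: [12, 9, 47, 22, 36, 29, 42, 24, 44]
Result: [12, 9, 47, 22, 36, 29, 42, 24, 44]


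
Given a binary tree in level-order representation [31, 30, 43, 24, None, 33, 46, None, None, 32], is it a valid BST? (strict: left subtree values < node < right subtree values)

Level-order array: [31, 30, 43, 24, None, 33, 46, None, None, 32]
Validate using subtree bounds (lo, hi): at each node, require lo < value < hi,
then recurse left with hi=value and right with lo=value.
Preorder trace (stopping at first violation):
  at node 31 with bounds (-inf, +inf): OK
  at node 30 with bounds (-inf, 31): OK
  at node 24 with bounds (-inf, 30): OK
  at node 43 with bounds (31, +inf): OK
  at node 33 with bounds (31, 43): OK
  at node 32 with bounds (31, 33): OK
  at node 46 with bounds (43, +inf): OK
No violation found at any node.
Result: Valid BST


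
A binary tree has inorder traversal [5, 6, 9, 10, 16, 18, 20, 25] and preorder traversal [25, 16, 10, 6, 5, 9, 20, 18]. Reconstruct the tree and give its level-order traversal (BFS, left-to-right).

Inorder:  [5, 6, 9, 10, 16, 18, 20, 25]
Preorder: [25, 16, 10, 6, 5, 9, 20, 18]
Algorithm: preorder visits root first, so consume preorder in order;
for each root, split the current inorder slice at that value into
left-subtree inorder and right-subtree inorder, then recurse.
Recursive splits:
  root=25; inorder splits into left=[5, 6, 9, 10, 16, 18, 20], right=[]
  root=16; inorder splits into left=[5, 6, 9, 10], right=[18, 20]
  root=10; inorder splits into left=[5, 6, 9], right=[]
  root=6; inorder splits into left=[5], right=[9]
  root=5; inorder splits into left=[], right=[]
  root=9; inorder splits into left=[], right=[]
  root=20; inorder splits into left=[18], right=[]
  root=18; inorder splits into left=[], right=[]
Reconstructed level-order: [25, 16, 10, 20, 6, 18, 5, 9]


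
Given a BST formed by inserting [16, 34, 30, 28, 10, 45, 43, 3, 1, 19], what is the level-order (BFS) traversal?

Tree insertion order: [16, 34, 30, 28, 10, 45, 43, 3, 1, 19]
Tree (level-order array): [16, 10, 34, 3, None, 30, 45, 1, None, 28, None, 43, None, None, None, 19]
BFS from the root, enqueuing left then right child of each popped node:
  queue [16] -> pop 16, enqueue [10, 34], visited so far: [16]
  queue [10, 34] -> pop 10, enqueue [3], visited so far: [16, 10]
  queue [34, 3] -> pop 34, enqueue [30, 45], visited so far: [16, 10, 34]
  queue [3, 30, 45] -> pop 3, enqueue [1], visited so far: [16, 10, 34, 3]
  queue [30, 45, 1] -> pop 30, enqueue [28], visited so far: [16, 10, 34, 3, 30]
  queue [45, 1, 28] -> pop 45, enqueue [43], visited so far: [16, 10, 34, 3, 30, 45]
  queue [1, 28, 43] -> pop 1, enqueue [none], visited so far: [16, 10, 34, 3, 30, 45, 1]
  queue [28, 43] -> pop 28, enqueue [19], visited so far: [16, 10, 34, 3, 30, 45, 1, 28]
  queue [43, 19] -> pop 43, enqueue [none], visited so far: [16, 10, 34, 3, 30, 45, 1, 28, 43]
  queue [19] -> pop 19, enqueue [none], visited so far: [16, 10, 34, 3, 30, 45, 1, 28, 43, 19]
Result: [16, 10, 34, 3, 30, 45, 1, 28, 43, 19]


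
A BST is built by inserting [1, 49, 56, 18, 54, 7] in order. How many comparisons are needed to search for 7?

Search path for 7: 1 -> 49 -> 18 -> 7
Found: True
Comparisons: 4


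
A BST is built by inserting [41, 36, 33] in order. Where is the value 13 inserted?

Starting tree (level order): [41, 36, None, 33]
Insertion path: 41 -> 36 -> 33
Result: insert 13 as left child of 33
Final tree (level order): [41, 36, None, 33, None, 13]


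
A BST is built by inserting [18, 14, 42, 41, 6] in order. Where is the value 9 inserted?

Starting tree (level order): [18, 14, 42, 6, None, 41]
Insertion path: 18 -> 14 -> 6
Result: insert 9 as right child of 6
Final tree (level order): [18, 14, 42, 6, None, 41, None, None, 9]


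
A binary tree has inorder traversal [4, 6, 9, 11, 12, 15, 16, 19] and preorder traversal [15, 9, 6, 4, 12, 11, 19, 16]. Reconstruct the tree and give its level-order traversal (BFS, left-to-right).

Inorder:  [4, 6, 9, 11, 12, 15, 16, 19]
Preorder: [15, 9, 6, 4, 12, 11, 19, 16]
Algorithm: preorder visits root first, so consume preorder in order;
for each root, split the current inorder slice at that value into
left-subtree inorder and right-subtree inorder, then recurse.
Recursive splits:
  root=15; inorder splits into left=[4, 6, 9, 11, 12], right=[16, 19]
  root=9; inorder splits into left=[4, 6], right=[11, 12]
  root=6; inorder splits into left=[4], right=[]
  root=4; inorder splits into left=[], right=[]
  root=12; inorder splits into left=[11], right=[]
  root=11; inorder splits into left=[], right=[]
  root=19; inorder splits into left=[16], right=[]
  root=16; inorder splits into left=[], right=[]
Reconstructed level-order: [15, 9, 19, 6, 12, 16, 4, 11]


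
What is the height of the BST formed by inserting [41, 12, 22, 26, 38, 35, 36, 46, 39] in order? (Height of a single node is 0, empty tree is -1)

Insertion order: [41, 12, 22, 26, 38, 35, 36, 46, 39]
Tree (level-order array): [41, 12, 46, None, 22, None, None, None, 26, None, 38, 35, 39, None, 36]
Compute height bottom-up (empty subtree = -1):
  height(36) = 1 + max(-1, -1) = 0
  height(35) = 1 + max(-1, 0) = 1
  height(39) = 1 + max(-1, -1) = 0
  height(38) = 1 + max(1, 0) = 2
  height(26) = 1 + max(-1, 2) = 3
  height(22) = 1 + max(-1, 3) = 4
  height(12) = 1 + max(-1, 4) = 5
  height(46) = 1 + max(-1, -1) = 0
  height(41) = 1 + max(5, 0) = 6
Height = 6


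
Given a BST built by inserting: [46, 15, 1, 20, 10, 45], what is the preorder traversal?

Tree insertion order: [46, 15, 1, 20, 10, 45]
Tree (level-order array): [46, 15, None, 1, 20, None, 10, None, 45]
Preorder traversal: [46, 15, 1, 10, 20, 45]


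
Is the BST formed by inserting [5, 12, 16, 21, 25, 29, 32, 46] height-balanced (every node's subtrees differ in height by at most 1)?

Tree (level-order array): [5, None, 12, None, 16, None, 21, None, 25, None, 29, None, 32, None, 46]
Definition: a tree is height-balanced if, at every node, |h(left) - h(right)| <= 1 (empty subtree has height -1).
Bottom-up per-node check:
  node 46: h_left=-1, h_right=-1, diff=0 [OK], height=0
  node 32: h_left=-1, h_right=0, diff=1 [OK], height=1
  node 29: h_left=-1, h_right=1, diff=2 [FAIL (|-1-1|=2 > 1)], height=2
  node 25: h_left=-1, h_right=2, diff=3 [FAIL (|-1-2|=3 > 1)], height=3
  node 21: h_left=-1, h_right=3, diff=4 [FAIL (|-1-3|=4 > 1)], height=4
  node 16: h_left=-1, h_right=4, diff=5 [FAIL (|-1-4|=5 > 1)], height=5
  node 12: h_left=-1, h_right=5, diff=6 [FAIL (|-1-5|=6 > 1)], height=6
  node 5: h_left=-1, h_right=6, diff=7 [FAIL (|-1-6|=7 > 1)], height=7
Node 29 violates the condition: |-1 - 1| = 2 > 1.
Result: Not balanced


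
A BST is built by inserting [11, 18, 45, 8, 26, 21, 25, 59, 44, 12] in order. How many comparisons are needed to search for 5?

Search path for 5: 11 -> 8
Found: False
Comparisons: 2


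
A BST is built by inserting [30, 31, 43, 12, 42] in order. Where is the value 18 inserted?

Starting tree (level order): [30, 12, 31, None, None, None, 43, 42]
Insertion path: 30 -> 12
Result: insert 18 as right child of 12
Final tree (level order): [30, 12, 31, None, 18, None, 43, None, None, 42]


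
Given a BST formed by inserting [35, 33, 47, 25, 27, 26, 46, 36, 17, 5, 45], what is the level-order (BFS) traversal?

Tree insertion order: [35, 33, 47, 25, 27, 26, 46, 36, 17, 5, 45]
Tree (level-order array): [35, 33, 47, 25, None, 46, None, 17, 27, 36, None, 5, None, 26, None, None, 45]
BFS from the root, enqueuing left then right child of each popped node:
  queue [35] -> pop 35, enqueue [33, 47], visited so far: [35]
  queue [33, 47] -> pop 33, enqueue [25], visited so far: [35, 33]
  queue [47, 25] -> pop 47, enqueue [46], visited so far: [35, 33, 47]
  queue [25, 46] -> pop 25, enqueue [17, 27], visited so far: [35, 33, 47, 25]
  queue [46, 17, 27] -> pop 46, enqueue [36], visited so far: [35, 33, 47, 25, 46]
  queue [17, 27, 36] -> pop 17, enqueue [5], visited so far: [35, 33, 47, 25, 46, 17]
  queue [27, 36, 5] -> pop 27, enqueue [26], visited so far: [35, 33, 47, 25, 46, 17, 27]
  queue [36, 5, 26] -> pop 36, enqueue [45], visited so far: [35, 33, 47, 25, 46, 17, 27, 36]
  queue [5, 26, 45] -> pop 5, enqueue [none], visited so far: [35, 33, 47, 25, 46, 17, 27, 36, 5]
  queue [26, 45] -> pop 26, enqueue [none], visited so far: [35, 33, 47, 25, 46, 17, 27, 36, 5, 26]
  queue [45] -> pop 45, enqueue [none], visited so far: [35, 33, 47, 25, 46, 17, 27, 36, 5, 26, 45]
Result: [35, 33, 47, 25, 46, 17, 27, 36, 5, 26, 45]


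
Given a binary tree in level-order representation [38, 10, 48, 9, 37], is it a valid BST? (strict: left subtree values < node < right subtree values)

Level-order array: [38, 10, 48, 9, 37]
Validate using subtree bounds (lo, hi): at each node, require lo < value < hi,
then recurse left with hi=value and right with lo=value.
Preorder trace (stopping at first violation):
  at node 38 with bounds (-inf, +inf): OK
  at node 10 with bounds (-inf, 38): OK
  at node 9 with bounds (-inf, 10): OK
  at node 37 with bounds (10, 38): OK
  at node 48 with bounds (38, +inf): OK
No violation found at any node.
Result: Valid BST


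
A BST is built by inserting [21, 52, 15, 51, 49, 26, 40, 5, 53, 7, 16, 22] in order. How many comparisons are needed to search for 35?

Search path for 35: 21 -> 52 -> 51 -> 49 -> 26 -> 40
Found: False
Comparisons: 6


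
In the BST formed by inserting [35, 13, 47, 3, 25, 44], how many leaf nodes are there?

Tree built from: [35, 13, 47, 3, 25, 44]
Tree (level-order array): [35, 13, 47, 3, 25, 44]
Rule: A leaf has 0 children.
Per-node child counts:
  node 35: 2 child(ren)
  node 13: 2 child(ren)
  node 3: 0 child(ren)
  node 25: 0 child(ren)
  node 47: 1 child(ren)
  node 44: 0 child(ren)
Matching nodes: [3, 25, 44]
Count of leaf nodes: 3


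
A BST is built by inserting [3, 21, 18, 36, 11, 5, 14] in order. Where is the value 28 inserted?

Starting tree (level order): [3, None, 21, 18, 36, 11, None, None, None, 5, 14]
Insertion path: 3 -> 21 -> 36
Result: insert 28 as left child of 36
Final tree (level order): [3, None, 21, 18, 36, 11, None, 28, None, 5, 14]


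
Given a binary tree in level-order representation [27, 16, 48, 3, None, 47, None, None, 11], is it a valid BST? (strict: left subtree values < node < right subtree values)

Level-order array: [27, 16, 48, 3, None, 47, None, None, 11]
Validate using subtree bounds (lo, hi): at each node, require lo < value < hi,
then recurse left with hi=value and right with lo=value.
Preorder trace (stopping at first violation):
  at node 27 with bounds (-inf, +inf): OK
  at node 16 with bounds (-inf, 27): OK
  at node 3 with bounds (-inf, 16): OK
  at node 11 with bounds (3, 16): OK
  at node 48 with bounds (27, +inf): OK
  at node 47 with bounds (27, 48): OK
No violation found at any node.
Result: Valid BST


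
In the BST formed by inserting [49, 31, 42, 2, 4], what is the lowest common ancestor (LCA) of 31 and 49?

Tree insertion order: [49, 31, 42, 2, 4]
Tree (level-order array): [49, 31, None, 2, 42, None, 4]
In a BST, the LCA of p=31, q=49 is the first node v on the
root-to-leaf path with p <= v <= q (go left if both < v, right if both > v).
Walk from root:
  at 49: 31 <= 49 <= 49, this is the LCA
LCA = 49


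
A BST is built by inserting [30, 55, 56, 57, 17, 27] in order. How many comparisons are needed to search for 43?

Search path for 43: 30 -> 55
Found: False
Comparisons: 2


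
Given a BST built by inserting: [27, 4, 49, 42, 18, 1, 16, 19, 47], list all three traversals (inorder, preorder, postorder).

Tree insertion order: [27, 4, 49, 42, 18, 1, 16, 19, 47]
Tree (level-order array): [27, 4, 49, 1, 18, 42, None, None, None, 16, 19, None, 47]
Inorder (L, root, R): [1, 4, 16, 18, 19, 27, 42, 47, 49]
Preorder (root, L, R): [27, 4, 1, 18, 16, 19, 49, 42, 47]
Postorder (L, R, root): [1, 16, 19, 18, 4, 47, 42, 49, 27]


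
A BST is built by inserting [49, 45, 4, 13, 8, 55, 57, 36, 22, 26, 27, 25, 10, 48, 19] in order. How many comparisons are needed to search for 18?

Search path for 18: 49 -> 45 -> 4 -> 13 -> 36 -> 22 -> 19
Found: False
Comparisons: 7


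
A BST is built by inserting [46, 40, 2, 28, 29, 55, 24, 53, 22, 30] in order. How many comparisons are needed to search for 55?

Search path for 55: 46 -> 55
Found: True
Comparisons: 2


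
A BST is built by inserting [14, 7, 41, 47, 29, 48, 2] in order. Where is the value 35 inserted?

Starting tree (level order): [14, 7, 41, 2, None, 29, 47, None, None, None, None, None, 48]
Insertion path: 14 -> 41 -> 29
Result: insert 35 as right child of 29
Final tree (level order): [14, 7, 41, 2, None, 29, 47, None, None, None, 35, None, 48]


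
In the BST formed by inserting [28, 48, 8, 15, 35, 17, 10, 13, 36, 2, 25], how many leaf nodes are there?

Tree built from: [28, 48, 8, 15, 35, 17, 10, 13, 36, 2, 25]
Tree (level-order array): [28, 8, 48, 2, 15, 35, None, None, None, 10, 17, None, 36, None, 13, None, 25]
Rule: A leaf has 0 children.
Per-node child counts:
  node 28: 2 child(ren)
  node 8: 2 child(ren)
  node 2: 0 child(ren)
  node 15: 2 child(ren)
  node 10: 1 child(ren)
  node 13: 0 child(ren)
  node 17: 1 child(ren)
  node 25: 0 child(ren)
  node 48: 1 child(ren)
  node 35: 1 child(ren)
  node 36: 0 child(ren)
Matching nodes: [2, 13, 25, 36]
Count of leaf nodes: 4


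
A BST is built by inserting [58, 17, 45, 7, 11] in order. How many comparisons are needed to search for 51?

Search path for 51: 58 -> 17 -> 45
Found: False
Comparisons: 3


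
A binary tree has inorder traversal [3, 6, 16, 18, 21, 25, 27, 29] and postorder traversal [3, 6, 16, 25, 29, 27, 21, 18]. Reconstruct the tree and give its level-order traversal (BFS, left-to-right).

Inorder:   [3, 6, 16, 18, 21, 25, 27, 29]
Postorder: [3, 6, 16, 25, 29, 27, 21, 18]
Algorithm: postorder visits root last, so walk postorder right-to-left;
each value is the root of the current inorder slice — split it at that
value, recurse on the right subtree first, then the left.
Recursive splits:
  root=18; inorder splits into left=[3, 6, 16], right=[21, 25, 27, 29]
  root=21; inorder splits into left=[], right=[25, 27, 29]
  root=27; inorder splits into left=[25], right=[29]
  root=29; inorder splits into left=[], right=[]
  root=25; inorder splits into left=[], right=[]
  root=16; inorder splits into left=[3, 6], right=[]
  root=6; inorder splits into left=[3], right=[]
  root=3; inorder splits into left=[], right=[]
Reconstructed level-order: [18, 16, 21, 6, 27, 3, 25, 29]


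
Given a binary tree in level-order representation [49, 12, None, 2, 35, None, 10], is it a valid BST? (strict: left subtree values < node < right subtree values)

Level-order array: [49, 12, None, 2, 35, None, 10]
Validate using subtree bounds (lo, hi): at each node, require lo < value < hi,
then recurse left with hi=value and right with lo=value.
Preorder trace (stopping at first violation):
  at node 49 with bounds (-inf, +inf): OK
  at node 12 with bounds (-inf, 49): OK
  at node 2 with bounds (-inf, 12): OK
  at node 10 with bounds (2, 12): OK
  at node 35 with bounds (12, 49): OK
No violation found at any node.
Result: Valid BST


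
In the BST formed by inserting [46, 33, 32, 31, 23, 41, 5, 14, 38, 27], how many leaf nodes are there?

Tree built from: [46, 33, 32, 31, 23, 41, 5, 14, 38, 27]
Tree (level-order array): [46, 33, None, 32, 41, 31, None, 38, None, 23, None, None, None, 5, 27, None, 14]
Rule: A leaf has 0 children.
Per-node child counts:
  node 46: 1 child(ren)
  node 33: 2 child(ren)
  node 32: 1 child(ren)
  node 31: 1 child(ren)
  node 23: 2 child(ren)
  node 5: 1 child(ren)
  node 14: 0 child(ren)
  node 27: 0 child(ren)
  node 41: 1 child(ren)
  node 38: 0 child(ren)
Matching nodes: [14, 27, 38]
Count of leaf nodes: 3


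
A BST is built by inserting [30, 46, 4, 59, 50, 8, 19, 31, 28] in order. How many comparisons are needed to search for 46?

Search path for 46: 30 -> 46
Found: True
Comparisons: 2


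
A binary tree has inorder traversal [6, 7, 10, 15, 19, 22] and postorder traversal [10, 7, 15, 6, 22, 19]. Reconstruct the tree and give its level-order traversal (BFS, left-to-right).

Inorder:   [6, 7, 10, 15, 19, 22]
Postorder: [10, 7, 15, 6, 22, 19]
Algorithm: postorder visits root last, so walk postorder right-to-left;
each value is the root of the current inorder slice — split it at that
value, recurse on the right subtree first, then the left.
Recursive splits:
  root=19; inorder splits into left=[6, 7, 10, 15], right=[22]
  root=22; inorder splits into left=[], right=[]
  root=6; inorder splits into left=[], right=[7, 10, 15]
  root=15; inorder splits into left=[7, 10], right=[]
  root=7; inorder splits into left=[], right=[10]
  root=10; inorder splits into left=[], right=[]
Reconstructed level-order: [19, 6, 22, 15, 7, 10]


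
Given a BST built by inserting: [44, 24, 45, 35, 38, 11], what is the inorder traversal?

Tree insertion order: [44, 24, 45, 35, 38, 11]
Tree (level-order array): [44, 24, 45, 11, 35, None, None, None, None, None, 38]
Inorder traversal: [11, 24, 35, 38, 44, 45]


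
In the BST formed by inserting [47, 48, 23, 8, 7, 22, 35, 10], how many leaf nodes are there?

Tree built from: [47, 48, 23, 8, 7, 22, 35, 10]
Tree (level-order array): [47, 23, 48, 8, 35, None, None, 7, 22, None, None, None, None, 10]
Rule: A leaf has 0 children.
Per-node child counts:
  node 47: 2 child(ren)
  node 23: 2 child(ren)
  node 8: 2 child(ren)
  node 7: 0 child(ren)
  node 22: 1 child(ren)
  node 10: 0 child(ren)
  node 35: 0 child(ren)
  node 48: 0 child(ren)
Matching nodes: [7, 10, 35, 48]
Count of leaf nodes: 4


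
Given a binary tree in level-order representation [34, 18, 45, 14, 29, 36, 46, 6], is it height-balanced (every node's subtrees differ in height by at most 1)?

Tree (level-order array): [34, 18, 45, 14, 29, 36, 46, 6]
Definition: a tree is height-balanced if, at every node, |h(left) - h(right)| <= 1 (empty subtree has height -1).
Bottom-up per-node check:
  node 6: h_left=-1, h_right=-1, diff=0 [OK], height=0
  node 14: h_left=0, h_right=-1, diff=1 [OK], height=1
  node 29: h_left=-1, h_right=-1, diff=0 [OK], height=0
  node 18: h_left=1, h_right=0, diff=1 [OK], height=2
  node 36: h_left=-1, h_right=-1, diff=0 [OK], height=0
  node 46: h_left=-1, h_right=-1, diff=0 [OK], height=0
  node 45: h_left=0, h_right=0, diff=0 [OK], height=1
  node 34: h_left=2, h_right=1, diff=1 [OK], height=3
All nodes satisfy the balance condition.
Result: Balanced


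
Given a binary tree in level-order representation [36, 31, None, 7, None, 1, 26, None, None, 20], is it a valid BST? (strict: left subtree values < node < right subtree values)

Level-order array: [36, 31, None, 7, None, 1, 26, None, None, 20]
Validate using subtree bounds (lo, hi): at each node, require lo < value < hi,
then recurse left with hi=value and right with lo=value.
Preorder trace (stopping at first violation):
  at node 36 with bounds (-inf, +inf): OK
  at node 31 with bounds (-inf, 36): OK
  at node 7 with bounds (-inf, 31): OK
  at node 1 with bounds (-inf, 7): OK
  at node 26 with bounds (7, 31): OK
  at node 20 with bounds (7, 26): OK
No violation found at any node.
Result: Valid BST


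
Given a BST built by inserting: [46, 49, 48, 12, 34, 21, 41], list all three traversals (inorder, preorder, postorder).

Tree insertion order: [46, 49, 48, 12, 34, 21, 41]
Tree (level-order array): [46, 12, 49, None, 34, 48, None, 21, 41]
Inorder (L, root, R): [12, 21, 34, 41, 46, 48, 49]
Preorder (root, L, R): [46, 12, 34, 21, 41, 49, 48]
Postorder (L, R, root): [21, 41, 34, 12, 48, 49, 46]


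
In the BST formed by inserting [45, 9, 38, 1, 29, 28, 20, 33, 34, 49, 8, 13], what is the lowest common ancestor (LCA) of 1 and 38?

Tree insertion order: [45, 9, 38, 1, 29, 28, 20, 33, 34, 49, 8, 13]
Tree (level-order array): [45, 9, 49, 1, 38, None, None, None, 8, 29, None, None, None, 28, 33, 20, None, None, 34, 13]
In a BST, the LCA of p=1, q=38 is the first node v on the
root-to-leaf path with p <= v <= q (go left if both < v, right if both > v).
Walk from root:
  at 45: both 1 and 38 < 45, go left
  at 9: 1 <= 9 <= 38, this is the LCA
LCA = 9


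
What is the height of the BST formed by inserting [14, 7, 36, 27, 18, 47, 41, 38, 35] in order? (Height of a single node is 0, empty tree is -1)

Insertion order: [14, 7, 36, 27, 18, 47, 41, 38, 35]
Tree (level-order array): [14, 7, 36, None, None, 27, 47, 18, 35, 41, None, None, None, None, None, 38]
Compute height bottom-up (empty subtree = -1):
  height(7) = 1 + max(-1, -1) = 0
  height(18) = 1 + max(-1, -1) = 0
  height(35) = 1 + max(-1, -1) = 0
  height(27) = 1 + max(0, 0) = 1
  height(38) = 1 + max(-1, -1) = 0
  height(41) = 1 + max(0, -1) = 1
  height(47) = 1 + max(1, -1) = 2
  height(36) = 1 + max(1, 2) = 3
  height(14) = 1 + max(0, 3) = 4
Height = 4


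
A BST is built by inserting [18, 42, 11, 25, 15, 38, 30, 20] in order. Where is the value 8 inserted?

Starting tree (level order): [18, 11, 42, None, 15, 25, None, None, None, 20, 38, None, None, 30]
Insertion path: 18 -> 11
Result: insert 8 as left child of 11
Final tree (level order): [18, 11, 42, 8, 15, 25, None, None, None, None, None, 20, 38, None, None, 30]


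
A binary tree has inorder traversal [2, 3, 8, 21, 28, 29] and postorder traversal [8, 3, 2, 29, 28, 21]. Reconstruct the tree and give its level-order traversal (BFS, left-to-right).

Inorder:   [2, 3, 8, 21, 28, 29]
Postorder: [8, 3, 2, 29, 28, 21]
Algorithm: postorder visits root last, so walk postorder right-to-left;
each value is the root of the current inorder slice — split it at that
value, recurse on the right subtree first, then the left.
Recursive splits:
  root=21; inorder splits into left=[2, 3, 8], right=[28, 29]
  root=28; inorder splits into left=[], right=[29]
  root=29; inorder splits into left=[], right=[]
  root=2; inorder splits into left=[], right=[3, 8]
  root=3; inorder splits into left=[], right=[8]
  root=8; inorder splits into left=[], right=[]
Reconstructed level-order: [21, 2, 28, 3, 29, 8]


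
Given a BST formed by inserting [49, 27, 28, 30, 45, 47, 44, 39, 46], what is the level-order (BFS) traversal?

Tree insertion order: [49, 27, 28, 30, 45, 47, 44, 39, 46]
Tree (level-order array): [49, 27, None, None, 28, None, 30, None, 45, 44, 47, 39, None, 46]
BFS from the root, enqueuing left then right child of each popped node:
  queue [49] -> pop 49, enqueue [27], visited so far: [49]
  queue [27] -> pop 27, enqueue [28], visited so far: [49, 27]
  queue [28] -> pop 28, enqueue [30], visited so far: [49, 27, 28]
  queue [30] -> pop 30, enqueue [45], visited so far: [49, 27, 28, 30]
  queue [45] -> pop 45, enqueue [44, 47], visited so far: [49, 27, 28, 30, 45]
  queue [44, 47] -> pop 44, enqueue [39], visited so far: [49, 27, 28, 30, 45, 44]
  queue [47, 39] -> pop 47, enqueue [46], visited so far: [49, 27, 28, 30, 45, 44, 47]
  queue [39, 46] -> pop 39, enqueue [none], visited so far: [49, 27, 28, 30, 45, 44, 47, 39]
  queue [46] -> pop 46, enqueue [none], visited so far: [49, 27, 28, 30, 45, 44, 47, 39, 46]
Result: [49, 27, 28, 30, 45, 44, 47, 39, 46]


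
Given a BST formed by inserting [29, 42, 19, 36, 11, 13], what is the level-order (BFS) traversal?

Tree insertion order: [29, 42, 19, 36, 11, 13]
Tree (level-order array): [29, 19, 42, 11, None, 36, None, None, 13]
BFS from the root, enqueuing left then right child of each popped node:
  queue [29] -> pop 29, enqueue [19, 42], visited so far: [29]
  queue [19, 42] -> pop 19, enqueue [11], visited so far: [29, 19]
  queue [42, 11] -> pop 42, enqueue [36], visited so far: [29, 19, 42]
  queue [11, 36] -> pop 11, enqueue [13], visited so far: [29, 19, 42, 11]
  queue [36, 13] -> pop 36, enqueue [none], visited so far: [29, 19, 42, 11, 36]
  queue [13] -> pop 13, enqueue [none], visited so far: [29, 19, 42, 11, 36, 13]
Result: [29, 19, 42, 11, 36, 13]


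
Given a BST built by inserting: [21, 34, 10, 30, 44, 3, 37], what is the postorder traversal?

Tree insertion order: [21, 34, 10, 30, 44, 3, 37]
Tree (level-order array): [21, 10, 34, 3, None, 30, 44, None, None, None, None, 37]
Postorder traversal: [3, 10, 30, 37, 44, 34, 21]


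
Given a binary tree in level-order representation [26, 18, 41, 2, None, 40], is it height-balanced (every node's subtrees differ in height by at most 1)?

Tree (level-order array): [26, 18, 41, 2, None, 40]
Definition: a tree is height-balanced if, at every node, |h(left) - h(right)| <= 1 (empty subtree has height -1).
Bottom-up per-node check:
  node 2: h_left=-1, h_right=-1, diff=0 [OK], height=0
  node 18: h_left=0, h_right=-1, diff=1 [OK], height=1
  node 40: h_left=-1, h_right=-1, diff=0 [OK], height=0
  node 41: h_left=0, h_right=-1, diff=1 [OK], height=1
  node 26: h_left=1, h_right=1, diff=0 [OK], height=2
All nodes satisfy the balance condition.
Result: Balanced


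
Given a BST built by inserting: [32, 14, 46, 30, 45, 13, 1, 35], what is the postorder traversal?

Tree insertion order: [32, 14, 46, 30, 45, 13, 1, 35]
Tree (level-order array): [32, 14, 46, 13, 30, 45, None, 1, None, None, None, 35]
Postorder traversal: [1, 13, 30, 14, 35, 45, 46, 32]


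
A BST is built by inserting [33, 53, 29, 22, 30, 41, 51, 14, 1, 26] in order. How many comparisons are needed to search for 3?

Search path for 3: 33 -> 29 -> 22 -> 14 -> 1
Found: False
Comparisons: 5


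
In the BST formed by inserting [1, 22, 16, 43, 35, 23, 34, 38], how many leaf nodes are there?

Tree built from: [1, 22, 16, 43, 35, 23, 34, 38]
Tree (level-order array): [1, None, 22, 16, 43, None, None, 35, None, 23, 38, None, 34]
Rule: A leaf has 0 children.
Per-node child counts:
  node 1: 1 child(ren)
  node 22: 2 child(ren)
  node 16: 0 child(ren)
  node 43: 1 child(ren)
  node 35: 2 child(ren)
  node 23: 1 child(ren)
  node 34: 0 child(ren)
  node 38: 0 child(ren)
Matching nodes: [16, 34, 38]
Count of leaf nodes: 3


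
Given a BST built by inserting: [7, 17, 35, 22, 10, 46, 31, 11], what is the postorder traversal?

Tree insertion order: [7, 17, 35, 22, 10, 46, 31, 11]
Tree (level-order array): [7, None, 17, 10, 35, None, 11, 22, 46, None, None, None, 31]
Postorder traversal: [11, 10, 31, 22, 46, 35, 17, 7]


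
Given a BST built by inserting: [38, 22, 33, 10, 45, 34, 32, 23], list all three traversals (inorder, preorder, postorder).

Tree insertion order: [38, 22, 33, 10, 45, 34, 32, 23]
Tree (level-order array): [38, 22, 45, 10, 33, None, None, None, None, 32, 34, 23]
Inorder (L, root, R): [10, 22, 23, 32, 33, 34, 38, 45]
Preorder (root, L, R): [38, 22, 10, 33, 32, 23, 34, 45]
Postorder (L, R, root): [10, 23, 32, 34, 33, 22, 45, 38]


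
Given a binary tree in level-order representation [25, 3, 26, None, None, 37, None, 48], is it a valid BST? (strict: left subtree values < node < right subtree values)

Level-order array: [25, 3, 26, None, None, 37, None, 48]
Validate using subtree bounds (lo, hi): at each node, require lo < value < hi,
then recurse left with hi=value and right with lo=value.
Preorder trace (stopping at first violation):
  at node 25 with bounds (-inf, +inf): OK
  at node 3 with bounds (-inf, 25): OK
  at node 26 with bounds (25, +inf): OK
  at node 37 with bounds (25, 26): VIOLATION
Node 37 violates its bound: not (25 < 37 < 26).
Result: Not a valid BST


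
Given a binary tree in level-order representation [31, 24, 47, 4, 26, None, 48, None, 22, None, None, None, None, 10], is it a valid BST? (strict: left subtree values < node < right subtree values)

Level-order array: [31, 24, 47, 4, 26, None, 48, None, 22, None, None, None, None, 10]
Validate using subtree bounds (lo, hi): at each node, require lo < value < hi,
then recurse left with hi=value and right with lo=value.
Preorder trace (stopping at first violation):
  at node 31 with bounds (-inf, +inf): OK
  at node 24 with bounds (-inf, 31): OK
  at node 4 with bounds (-inf, 24): OK
  at node 22 with bounds (4, 24): OK
  at node 10 with bounds (4, 22): OK
  at node 26 with bounds (24, 31): OK
  at node 47 with bounds (31, +inf): OK
  at node 48 with bounds (47, +inf): OK
No violation found at any node.
Result: Valid BST
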